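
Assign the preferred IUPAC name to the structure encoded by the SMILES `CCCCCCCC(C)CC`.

3-methyldecane

The parent chain contains 10 carbons (decane).
Number the chain so that the substituent locant set {3} is lower than {8} at the first point of difference.
With this numbering: a methyl group at C-3.
The name is 3-methyldecane.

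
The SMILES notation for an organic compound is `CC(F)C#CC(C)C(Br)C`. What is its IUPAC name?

6-bromo-2-fluoro-5-methylhept-3-yne

Counting along the main chain through the multiple bond gives 7 carbons: the parent is heptane.
There is one C≡C triple bond, indicated by the ending -yne.
Choose the numbering such that numbering from this end puts the triple bond at C-3 rather than C-4.
With this numbering: the triple bond between C-3 and C-4; a bromo group at C-6; a fluoro group at C-2; a methyl group at C-5.
Substituent prefixes are cited in alphabetical order (multiplying prefixes like di-/tri- are ignored for ordering).
The name is 6-bromo-2-fluoro-5-methylhept-3-yne.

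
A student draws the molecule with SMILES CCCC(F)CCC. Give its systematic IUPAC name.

The longest carbon chain is 7 atoms: the parent is heptane.
Numbering from either end gives identical locants here.
This places a fluoro group at C-4.
The name is 4-fluoroheptane.

4-fluoroheptane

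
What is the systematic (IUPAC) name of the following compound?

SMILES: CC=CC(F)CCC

Counting along the main chain through the multiple bond gives 7 carbons: the parent is heptane.
A C=C double bond in the chain gives the infix -ene-.
Choose the numbering such that numbering from this end puts the double bond at C-2 rather than C-5.
That gives the double bond between C-2 and C-3; a fluoro group at C-4.
Putting it together: 4-fluorohept-2-ene.

4-fluorohept-2-ene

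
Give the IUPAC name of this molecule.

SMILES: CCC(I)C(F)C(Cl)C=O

The longest chain bearing the –CHO group is 6 carbons long (hexane).
The principal characteristic group is an aldehyde (terminal –CHO), named with the suffix -al.
Number the chain so that the aldehyde carbon is C-1 by definition.
That gives a chloro group at C-2; a fluoro group at C-3; an iodo group at C-4.
Prefixes are listed alphabetically: chloro, fluoro, iodo.
Putting it together: 2-chloro-3-fluoro-4-iodohexanal.

2-chloro-3-fluoro-4-iodohexanal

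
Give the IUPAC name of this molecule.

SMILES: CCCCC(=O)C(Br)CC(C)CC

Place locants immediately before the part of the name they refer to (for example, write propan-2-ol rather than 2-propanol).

Counting along the main chain through the carbonyl gives 10 carbons: the parent is decane.
The highest-priority functional group is a ketone (C=O on an internal carbon), so the name ends in -one.
Number the chain so that numbering from this end puts the carbonyl group at C-5 rather than C-6.
With this numbering: the carbonyl at C-5; a bromo group at C-6; a methyl group at C-8.
Substituent prefixes are cited in alphabetical order (multiplying prefixes like di-/tri- are ignored for ordering).
The name is 6-bromo-8-methyldecan-5-one.

6-bromo-8-methyldecan-5-one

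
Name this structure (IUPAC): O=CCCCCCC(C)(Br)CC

The longest carbon chain that includes the –CHO group has 9 carbons, so the parent hydride is nonane.
The principal characteristic group is an aldehyde (terminal –CHO), named with the suffix -al.
The numbering direction is chosen so that the aldehyde carbon is C-1 by definition.
With this numbering: a bromo group at C-7; a methyl group at C-7.
Prefixes are listed alphabetically: bromo, methyl.
The name is 7-bromo-7-methylnonanal.

7-bromo-7-methylnonanal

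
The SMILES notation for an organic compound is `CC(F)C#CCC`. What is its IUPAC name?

2-fluorohex-3-yne

The longest carbon chain that includes the multiple bond has 6 carbons, so the parent hydride is hexane.
A C≡C triple bond in the chain gives the infix -yne-.
Choose the numbering such that the substituent locant set {2} is lower than {5} at the first point of difference.
This places the triple bond between C-3 and C-4; a fluoro group at C-2.
Putting it together: 2-fluorohex-3-yne.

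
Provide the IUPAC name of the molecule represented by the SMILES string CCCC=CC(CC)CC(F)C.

The longest carbon chain that includes the multiple bond has 9 carbons, so the parent hydride is nonane.
The chain contains a C=C double bond, so the unsaturation ending is -ene.
The numbering direction is chosen so that numbering from this end puts the double bond at C-4 rather than C-5.
With this numbering: the double bond between C-4 and C-5; an ethyl group at C-6; a fluoro group at C-8.
Substituent prefixes are cited in alphabetical order (multiplying prefixes like di-/tri- are ignored for ordering).
The name is 6-ethyl-8-fluoronon-4-ene.

6-ethyl-8-fluoronon-4-ene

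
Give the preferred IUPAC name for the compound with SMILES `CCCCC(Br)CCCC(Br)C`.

2,6-dibromodecane

The parent chain contains 10 carbons (decane).
The numbering direction is chosen so that the substituent locant set {2,6} is lower than {5,9} at the first point of difference.
This places bromo groups at C-2 and C-6.
The name is 2,6-dibromodecane.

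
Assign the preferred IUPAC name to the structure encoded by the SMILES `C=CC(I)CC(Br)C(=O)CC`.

4-bromo-6-iodooct-7-en-3-one

The longest chain bearing the carbonyl and the multiple bond is 8 carbons long (octane).
The highest-priority functional group is a ketone (C=O on an internal carbon), so the name ends in -one.
There is one C=C double bond, indicated by the ending -ene.
Choose the numbering such that numbering from this end puts the carbonyl group at C-3 rather than C-6.
This places the carbonyl at C-3; the double bond between C-7 and C-8; a bromo group at C-4; an iodo group at C-6.
Substituent prefixes are cited in alphabetical order (multiplying prefixes like di-/tri- are ignored for ordering).
Assembling the pieces gives 4-bromo-6-iodooct-7-en-3-one.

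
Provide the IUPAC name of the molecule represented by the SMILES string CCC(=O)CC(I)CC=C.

The longest chain bearing the carbonyl and the multiple bond is 8 carbons long (octane).
A ketone (C=O on an internal carbon) is the principal characteristic group, giving the suffix -one.
There is one C=C double bond, indicated by the ending -ene.
The numbering direction is chosen so that numbering from this end puts the carbonyl group at C-3 rather than C-6.
With this numbering: the carbonyl at C-3; the double bond between C-7 and C-8; an iodo group at C-5.
Putting it together: 5-iodooct-7-en-3-one.

5-iodooct-7-en-3-one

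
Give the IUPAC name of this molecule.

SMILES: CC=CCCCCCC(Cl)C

The longest carbon chain that includes the multiple bond has 10 carbons, so the parent hydride is decane.
A C=C double bond in the chain gives the infix -ene-.
Choose the numbering such that numbering from this end puts the double bond at C-2 rather than C-8.
With this numbering: the double bond between C-2 and C-3; a chloro group at C-9.
Putting it together: 9-chlorodec-2-ene.

9-chlorodec-2-ene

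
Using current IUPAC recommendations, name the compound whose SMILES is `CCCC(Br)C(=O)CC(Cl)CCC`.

The longest chain bearing the carbonyl is 10 carbons long (decane).
The highest-priority functional group is a ketone (C=O on an internal carbon), so the name ends in -one.
The numbering direction is chosen so that numbering from this end puts the carbonyl group at C-5 rather than C-6.
This places the carbonyl at C-5; a bromo group at C-4; a chloro group at C-7.
Substituent prefixes are cited in alphabetical order (multiplying prefixes like di-/tri- are ignored for ordering).
The name is 4-bromo-7-chlorodecan-5-one.

4-bromo-7-chlorodecan-5-one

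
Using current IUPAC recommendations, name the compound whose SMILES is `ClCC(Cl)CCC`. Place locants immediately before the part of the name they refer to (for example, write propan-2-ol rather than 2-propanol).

The longest continuous carbon chain has 5 atoms, so the parent hydride is pentane.
Number the chain so that the substituent locant set {1,2} is lower than {4,5} at the first point of difference.
This places chloro groups at C-1 and C-2.
The name is 1,2-dichloropentane.

1,2-dichloropentane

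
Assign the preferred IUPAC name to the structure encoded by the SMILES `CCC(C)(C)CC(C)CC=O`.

3,5,5-trimethylheptanal

Counting along the main chain through the –CHO group gives 7 carbons: the parent is heptane.
The principal characteristic group is an aldehyde (terminal –CHO), named with the suffix -al.
Number the chain so that the aldehyde carbon is C-1 by definition.
That gives methyl groups at C-3 and C-5 (×2).
Putting it together: 3,5,5-trimethylheptanal.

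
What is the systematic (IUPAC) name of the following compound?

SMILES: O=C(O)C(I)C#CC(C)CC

2-iodo-5-methylhept-3-ynoic acid

The longest carbon chain that includes the –COOH group and the multiple bond has 7 carbons, so the parent hydride is heptane.
The highest-priority functional group is a carboxylic acid (terminal –COOH), so the name ends in -oic acid.
There is one C≡C triple bond, indicated by the ending -yne.
The numbering direction is chosen so that the carboxylic acid carbon is C-1 by definition.
With this numbering: the triple bond between C-3 and C-4; an iodo group at C-2; a methyl group at C-5.
Prefixes are listed alphabetically: iodo, methyl.
Putting it together: 2-iodo-5-methylhept-3-ynoic acid.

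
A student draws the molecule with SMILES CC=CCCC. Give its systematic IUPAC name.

hex-2-ene

Counting along the main chain through the multiple bond gives 6 carbons: the parent is hexane.
There is one C=C double bond, indicated by the ending -ene.
Choose the numbering such that numbering from this end puts the double bond at C-2 rather than C-4.
This places the double bond between C-2 and C-3.
The name is hex-2-ene.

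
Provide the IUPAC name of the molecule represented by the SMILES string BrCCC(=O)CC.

Counting along the main chain through the carbonyl gives 5 carbons: the parent is pentane.
The highest-priority functional group is a ketone (C=O on an internal carbon), so the name ends in -one.
Number the chain so that the substituent locant set {1} is lower than {5} at the first point of difference.
That gives the carbonyl at C-3; a bromo group at C-1.
Putting it together: 1-bromopentan-3-one.

1-bromopentan-3-one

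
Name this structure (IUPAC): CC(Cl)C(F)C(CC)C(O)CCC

7-chloro-5-ethyl-6-fluorooctan-4-ol

The longest chain bearing the –OH group is 8 carbons long (octane).
The highest-priority functional group is an alcohol (–OH), so the name ends in -ol.
The numbering direction is chosen so that numbering from this end puts the hydroxyl group at C-4 rather than C-5.
With this numbering: the hydroxyl at C-4; a chloro group at C-7; an ethyl group at C-5; a fluoro group at C-6.
Substituent prefixes are cited in alphabetical order (multiplying prefixes like di-/tri- are ignored for ordering).
Assembling the pieces gives 7-chloro-5-ethyl-6-fluorooctan-4-ol.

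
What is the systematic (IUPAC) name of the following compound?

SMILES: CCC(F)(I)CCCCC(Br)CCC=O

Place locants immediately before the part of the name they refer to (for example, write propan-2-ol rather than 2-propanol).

4-bromo-9-fluoro-9-iodoundecanal

The longest chain bearing the –CHO group is 11 carbons long (undecane).
An aldehyde (terminal –CHO) is the principal characteristic group, giving the suffix -al.
Choose the numbering such that the aldehyde carbon is C-1 by definition.
With this numbering: a bromo group at C-4; a fluoro group at C-9; an iodo group at C-9.
Substituent prefixes are cited in alphabetical order (multiplying prefixes like di-/tri- are ignored for ordering).
The name is 4-bromo-9-fluoro-9-iodoundecanal.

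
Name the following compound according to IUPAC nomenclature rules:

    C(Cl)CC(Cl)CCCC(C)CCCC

1,3-dichloro-7-methylundecane

The parent chain contains 11 carbons (undecane).
The numbering direction is chosen so that the substituent locant set {1,3,7} is lower than {5,9,11} at the first point of difference.
This places chloro groups at C-1 and C-3; a methyl group at C-7.
The substituents are ordered alphabetically, ignoring any di-/tri- multipliers.
Putting it together: 1,3-dichloro-7-methylundecane.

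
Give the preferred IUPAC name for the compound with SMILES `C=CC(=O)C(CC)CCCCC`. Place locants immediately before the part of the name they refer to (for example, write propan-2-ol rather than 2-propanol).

4-ethylnon-1-en-3-one

Counting along the main chain through the carbonyl and the multiple bond gives 9 carbons: the parent is nonane.
The highest-priority functional group is a ketone (C=O on an internal carbon), so the name ends in -one.
There is one C=C double bond, indicated by the ending -ene.
Number the chain so that numbering from this end puts the carbonyl group at C-3 rather than C-7.
That gives the carbonyl at C-3; the double bond between C-1 and C-2; an ethyl group at C-4.
Assembling the pieces gives 4-ethylnon-1-en-3-one.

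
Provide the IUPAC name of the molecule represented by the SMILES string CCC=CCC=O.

hex-3-enal

The longest carbon chain that includes the –CHO group and the multiple bond has 6 carbons, so the parent hydride is hexane.
The highest-priority functional group is an aldehyde (terminal –CHO), so the name ends in -al.
A C=C double bond in the chain gives the infix -ene-.
Choose the numbering such that the aldehyde carbon is C-1 by definition.
With this numbering: the double bond between C-3 and C-4.
Putting it together: hex-3-enal.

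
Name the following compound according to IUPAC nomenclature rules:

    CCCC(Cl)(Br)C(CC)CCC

4-bromo-4-chloro-5-ethyloctane

The parent chain contains 8 carbons (octane).
Choose the numbering such that the substituent locant set {4,4,5} is lower than {4,5,5} at the first point of difference.
With this numbering: a bromo group at C-4; a chloro group at C-4; an ethyl group at C-5.
Prefixes are listed alphabetically: bromo, chloro, ethyl.
The name is 4-bromo-4-chloro-5-ethyloctane.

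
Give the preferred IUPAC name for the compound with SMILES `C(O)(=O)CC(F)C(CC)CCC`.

Counting along the main chain through the –COOH group gives 7 carbons: the parent is heptane.
The highest-priority functional group is a carboxylic acid (terminal –COOH), so the name ends in -oic acid.
Choose the numbering such that the carboxylic acid carbon is C-1 by definition.
This places an ethyl group at C-4; a fluoro group at C-3.
Prefixes are listed alphabetically: ethyl, fluoro.
Putting it together: 4-ethyl-3-fluoroheptanoic acid.

4-ethyl-3-fluoroheptanoic acid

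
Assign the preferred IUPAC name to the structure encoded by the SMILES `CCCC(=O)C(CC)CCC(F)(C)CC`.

5-ethyl-8-fluoro-8-methyldecan-4-one

The longest carbon chain that includes the carbonyl has 10 carbons, so the parent hydride is decane.
A ketone (C=O on an internal carbon) is the principal characteristic group, giving the suffix -one.
The numbering direction is chosen so that numbering from this end puts the carbonyl group at C-4 rather than C-7.
That gives the carbonyl at C-4; an ethyl group at C-5; a fluoro group at C-8; a methyl group at C-8.
Substituent prefixes are cited in alphabetical order (multiplying prefixes like di-/tri- are ignored for ordering).
Putting it together: 5-ethyl-8-fluoro-8-methyldecan-4-one.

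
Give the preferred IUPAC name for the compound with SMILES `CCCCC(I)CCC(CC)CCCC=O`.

5-ethyl-8-iodododecanal

The longest carbon chain that includes the –CHO group has 12 carbons, so the parent hydride is dodecane.
The highest-priority functional group is an aldehyde (terminal –CHO), so the name ends in -al.
Number the chain so that the aldehyde carbon is C-1 by definition.
That gives an ethyl group at C-5; an iodo group at C-8.
Substituent prefixes are cited in alphabetical order (multiplying prefixes like di-/tri- are ignored for ordering).
Putting it together: 5-ethyl-8-iodododecanal.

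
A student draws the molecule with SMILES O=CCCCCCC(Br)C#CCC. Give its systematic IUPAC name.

7-bromoundec-8-ynal

Counting along the main chain through the –CHO group and the multiple bond gives 11 carbons: the parent is undecane.
An aldehyde (terminal –CHO) is the principal characteristic group, giving the suffix -al.
The chain contains a C≡C triple bond, so the unsaturation ending is -yne.
Number the chain so that the aldehyde carbon is C-1 by definition.
This places the triple bond between C-8 and C-9; a bromo group at C-7.
Assembling the pieces gives 7-bromoundec-8-ynal.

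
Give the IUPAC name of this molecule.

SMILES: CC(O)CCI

The longest carbon chain that includes the –OH group has 4 carbons, so the parent hydride is butane.
The highest-priority functional group is an alcohol (–OH), so the name ends in -ol.
The numbering direction is chosen so that numbering from this end puts the hydroxyl group at C-2 rather than C-3.
This places the hydroxyl at C-2; an iodo group at C-4.
Putting it together: 4-iodobutan-2-ol.

4-iodobutan-2-ol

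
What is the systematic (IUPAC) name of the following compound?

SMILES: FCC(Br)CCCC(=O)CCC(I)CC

The longest carbon chain that includes the carbonyl has 11 carbons, so the parent hydride is undecane.
The principal characteristic group is a ketone (C=O on an internal carbon), named with the suffix -one.
The numbering direction is chosen so that the substituent locant set {1,2,9} is lower than {3,10,11} at the first point of difference.
That gives the carbonyl at C-6; a bromo group at C-2; a fluoro group at C-1; an iodo group at C-9.
Substituent prefixes are cited in alphabetical order (multiplying prefixes like di-/tri- are ignored for ordering).
The name is 2-bromo-1-fluoro-9-iodoundecan-6-one.

2-bromo-1-fluoro-9-iodoundecan-6-one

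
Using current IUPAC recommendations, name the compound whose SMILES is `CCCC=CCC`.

hept-3-ene

The longest carbon chain that includes the multiple bond has 7 carbons, so the parent hydride is heptane.
The chain contains a C=C double bond, so the unsaturation ending is -ene.
Choose the numbering such that numbering from this end puts the double bond at C-3 rather than C-4.
That gives the double bond between C-3 and C-4.
Assembling the pieces gives hept-3-ene.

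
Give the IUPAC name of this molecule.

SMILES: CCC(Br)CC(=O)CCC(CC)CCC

3-bromo-8-ethylundecan-5-one

The longest chain bearing the carbonyl is 11 carbons long (undecane).
The highest-priority functional group is a ketone (C=O on an internal carbon), so the name ends in -one.
The numbering direction is chosen so that numbering from this end puts the carbonyl group at C-5 rather than C-7.
This places the carbonyl at C-5; a bromo group at C-3; an ethyl group at C-8.
Substituent prefixes are cited in alphabetical order (multiplying prefixes like di-/tri- are ignored for ordering).
Putting it together: 3-bromo-8-ethylundecan-5-one.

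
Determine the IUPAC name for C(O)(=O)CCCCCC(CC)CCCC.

7-ethylundecanoic acid

Counting along the main chain through the –COOH group gives 11 carbons: the parent is undecane.
The principal characteristic group is a carboxylic acid (terminal –COOH), named with the suffix -oic acid.
Number the chain so that the carboxylic acid carbon is C-1 by definition.
With this numbering: an ethyl group at C-7.
Assembling the pieces gives 7-ethylundecanoic acid.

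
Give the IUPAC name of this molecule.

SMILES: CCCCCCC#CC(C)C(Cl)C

The longest chain bearing the multiple bond is 11 carbons long (undecane).
A C≡C triple bond in the chain gives the infix -yne-.
Choose the numbering such that numbering from this end puts the triple bond at C-4 rather than C-7.
With this numbering: the triple bond between C-4 and C-5; a chloro group at C-2; a methyl group at C-3.
Prefixes are listed alphabetically: chloro, methyl.
Putting it together: 2-chloro-3-methylundec-4-yne.

2-chloro-3-methylundec-4-yne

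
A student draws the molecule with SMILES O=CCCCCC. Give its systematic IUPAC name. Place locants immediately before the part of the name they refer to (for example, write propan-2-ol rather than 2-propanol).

hexanal

The longest carbon chain that includes the –CHO group has 6 carbons, so the parent hydride is hexane.
An aldehyde (terminal –CHO) is the principal characteristic group, giving the suffix -al.
The numbering direction is chosen so that the aldehyde carbon is C-1 by definition.
The name is hexanal.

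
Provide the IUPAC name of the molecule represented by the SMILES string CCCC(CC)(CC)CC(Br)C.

The parent chain contains 7 carbons (heptane).
Number the chain so that the substituent locant set {2,4,4} is lower than {4,4,6} at the first point of difference.
With this numbering: a bromo group at C-2; two ethyl groups at C-4.
Prefixes are listed alphabetically: bromo, ethyl.
Putting it together: 2-bromo-4,4-diethylheptane.

2-bromo-4,4-diethylheptane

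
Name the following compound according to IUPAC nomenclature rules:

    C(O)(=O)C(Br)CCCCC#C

2-bromooct-7-ynoic acid

The longest carbon chain that includes the –COOH group and the multiple bond has 8 carbons, so the parent hydride is octane.
The highest-priority functional group is a carboxylic acid (terminal –COOH), so the name ends in -oic acid.
A C≡C triple bond in the chain gives the infix -yne-.
Choose the numbering such that the carboxylic acid carbon is C-1 by definition.
That gives the triple bond between C-7 and C-8; a bromo group at C-2.
The name is 2-bromooct-7-ynoic acid.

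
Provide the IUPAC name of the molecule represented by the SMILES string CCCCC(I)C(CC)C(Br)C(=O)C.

3-bromo-4-ethyl-5-iodononan-2-one

The longest carbon chain that includes the carbonyl has 9 carbons, so the parent hydride is nonane.
The principal characteristic group is a ketone (C=O on an internal carbon), named with the suffix -one.
Number the chain so that numbering from this end puts the carbonyl group at C-2 rather than C-8.
This places the carbonyl at C-2; a bromo group at C-3; an ethyl group at C-4; an iodo group at C-5.
The substituents are ordered alphabetically, ignoring any di-/tri- multipliers.
Assembling the pieces gives 3-bromo-4-ethyl-5-iodononan-2-one.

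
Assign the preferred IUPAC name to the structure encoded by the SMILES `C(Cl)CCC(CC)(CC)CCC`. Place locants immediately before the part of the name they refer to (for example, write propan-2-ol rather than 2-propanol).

1-chloro-4,4-diethylheptane

The longest carbon chain is 7 atoms: the parent is heptane.
The numbering direction is chosen so that the substituent locant set {1,4,4} is lower than {4,4,7} at the first point of difference.
This places a chloro group at C-1; two ethyl groups at C-4.
Substituent prefixes are cited in alphabetical order (multiplying prefixes like di-/tri- are ignored for ordering).
Assembling the pieces gives 1-chloro-4,4-diethylheptane.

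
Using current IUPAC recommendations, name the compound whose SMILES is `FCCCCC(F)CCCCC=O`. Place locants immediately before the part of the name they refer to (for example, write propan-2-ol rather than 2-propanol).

6,10-difluorodecanal

Counting along the main chain through the –CHO group gives 10 carbons: the parent is decane.
An aldehyde (terminal –CHO) is the principal characteristic group, giving the suffix -al.
The numbering direction is chosen so that the aldehyde carbon is C-1 by definition.
That gives fluoro groups at C-6 and C-10.
The name is 6,10-difluorodecanal.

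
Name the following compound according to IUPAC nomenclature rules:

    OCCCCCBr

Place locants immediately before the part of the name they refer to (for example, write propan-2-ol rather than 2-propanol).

Counting along the main chain through the –OH group gives 5 carbons: the parent is pentane.
The principal characteristic group is an alcohol (–OH), named with the suffix -ol.
The numbering direction is chosen so that numbering from this end puts the hydroxyl group at C-1 rather than C-5.
This places the hydroxyl at C-1; a bromo group at C-5.
Assembling the pieces gives 5-bromopentan-1-ol.

5-bromopentan-1-ol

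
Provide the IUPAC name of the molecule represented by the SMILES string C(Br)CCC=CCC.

7-bromohept-3-ene

The longest chain bearing the multiple bond is 7 carbons long (heptane).
A C=C double bond in the chain gives the infix -ene-.
Choose the numbering such that numbering from this end puts the double bond at C-3 rather than C-4.
This places the double bond between C-3 and C-4; a bromo group at C-7.
Putting it together: 7-bromohept-3-ene.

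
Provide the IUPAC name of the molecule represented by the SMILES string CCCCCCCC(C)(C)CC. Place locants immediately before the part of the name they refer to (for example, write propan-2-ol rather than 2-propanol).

The parent chain contains 10 carbons (decane).
Choose the numbering such that the substituent locant set {3,3} is lower than {8,8} at the first point of difference.
That gives two methyl groups at C-3.
Assembling the pieces gives 3,3-dimethyldecane.

3,3-dimethyldecane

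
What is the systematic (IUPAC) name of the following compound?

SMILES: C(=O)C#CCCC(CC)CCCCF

6-ethyl-10-fluorodec-2-ynal

The longest chain bearing the –CHO group and the multiple bond is 10 carbons long (decane).
The highest-priority functional group is an aldehyde (terminal –CHO), so the name ends in -al.
There is one C≡C triple bond, indicated by the ending -yne.
Choose the numbering such that the aldehyde carbon is C-1 by definition.
That gives the triple bond between C-2 and C-3; an ethyl group at C-6; a fluoro group at C-10.
Prefixes are listed alphabetically: ethyl, fluoro.
The name is 6-ethyl-10-fluorodec-2-ynal.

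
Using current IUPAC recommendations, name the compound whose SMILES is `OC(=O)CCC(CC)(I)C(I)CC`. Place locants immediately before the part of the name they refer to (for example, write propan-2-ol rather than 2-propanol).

4-ethyl-4,5-diiodoheptanoic acid

The longest chain bearing the –COOH group is 7 carbons long (heptane).
The principal characteristic group is a carboxylic acid (terminal –COOH), named with the suffix -oic acid.
Choose the numbering such that the carboxylic acid carbon is C-1 by definition.
With this numbering: an ethyl group at C-4; iodo groups at C-4 and C-5.
Substituent prefixes are cited in alphabetical order (multiplying prefixes like di-/tri- are ignored for ordering).
The name is 4-ethyl-4,5-diiodoheptanoic acid.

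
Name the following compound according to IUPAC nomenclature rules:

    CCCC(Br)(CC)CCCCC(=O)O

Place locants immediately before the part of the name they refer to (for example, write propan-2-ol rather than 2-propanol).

6-bromo-6-ethylnonanoic acid

The longest carbon chain that includes the –COOH group has 9 carbons, so the parent hydride is nonane.
The principal characteristic group is a carboxylic acid (terminal –COOH), named with the suffix -oic acid.
Number the chain so that the carboxylic acid carbon is C-1 by definition.
That gives a bromo group at C-6; an ethyl group at C-6.
The substituents are ordered alphabetically, ignoring any di-/tri- multipliers.
Assembling the pieces gives 6-bromo-6-ethylnonanoic acid.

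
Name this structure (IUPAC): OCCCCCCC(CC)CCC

7-ethyldecan-1-ol

The longest chain bearing the –OH group is 10 carbons long (decane).
The principal characteristic group is an alcohol (–OH), named with the suffix -ol.
The numbering direction is chosen so that numbering from this end puts the hydroxyl group at C-1 rather than C-10.
That gives the hydroxyl at C-1; an ethyl group at C-7.
Assembling the pieces gives 7-ethyldecan-1-ol.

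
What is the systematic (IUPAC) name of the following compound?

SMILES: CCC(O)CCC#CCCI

9-iodonon-6-yn-3-ol

The longest carbon chain that includes the –OH group and the multiple bond has 9 carbons, so the parent hydride is nonane.
The principal characteristic group is an alcohol (–OH), named with the suffix -ol.
There is one C≡C triple bond, indicated by the ending -yne.
Number the chain so that numbering from this end puts the hydroxyl group at C-3 rather than C-7.
That gives the hydroxyl at C-3; the triple bond between C-6 and C-7; an iodo group at C-9.
Putting it together: 9-iodonon-6-yn-3-ol.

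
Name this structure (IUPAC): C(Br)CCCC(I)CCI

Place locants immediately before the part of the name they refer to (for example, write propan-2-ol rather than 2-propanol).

7-bromo-1,3-diiodoheptane

The longest carbon chain is 7 atoms: the parent is heptane.
Choose the numbering such that the substituent locant set {1,3,7} is lower than {1,5,7} at the first point of difference.
That gives a bromo group at C-7; iodo groups at C-1 and C-3.
Prefixes are listed alphabetically: bromo, iodo.
Assembling the pieces gives 7-bromo-1,3-diiodoheptane.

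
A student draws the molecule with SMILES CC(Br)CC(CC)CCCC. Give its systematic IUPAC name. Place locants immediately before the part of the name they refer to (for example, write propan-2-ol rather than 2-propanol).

2-bromo-4-ethyloctane

The longest carbon chain is 8 atoms: the parent is octane.
Number the chain so that the substituent locant set {2,4} is lower than {5,7} at the first point of difference.
With this numbering: a bromo group at C-2; an ethyl group at C-4.
Prefixes are listed alphabetically: bromo, ethyl.
The name is 2-bromo-4-ethyloctane.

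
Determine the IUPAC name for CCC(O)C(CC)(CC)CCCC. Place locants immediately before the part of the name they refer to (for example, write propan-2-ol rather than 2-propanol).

The longest chain bearing the –OH group is 8 carbons long (octane).
The principal characteristic group is an alcohol (–OH), named with the suffix -ol.
Choose the numbering such that numbering from this end puts the hydroxyl group at C-3 rather than C-6.
This places the hydroxyl at C-3; two ethyl groups at C-4.
The name is 4,4-diethyloctan-3-ol.

4,4-diethyloctan-3-ol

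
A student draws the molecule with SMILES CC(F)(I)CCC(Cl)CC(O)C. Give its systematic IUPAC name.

4-chloro-7-fluoro-7-iodooctan-2-ol

The longest carbon chain that includes the –OH group has 8 carbons, so the parent hydride is octane.
The highest-priority functional group is an alcohol (–OH), so the name ends in -ol.
Choose the numbering such that numbering from this end puts the hydroxyl group at C-2 rather than C-7.
This places the hydroxyl at C-2; a chloro group at C-4; a fluoro group at C-7; an iodo group at C-7.
The substituents are ordered alphabetically, ignoring any di-/tri- multipliers.
The name is 4-chloro-7-fluoro-7-iodooctan-2-ol.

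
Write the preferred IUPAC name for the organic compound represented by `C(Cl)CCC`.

The parent chain contains 4 carbons (butane).
Number the chain so that the substituent locant set {1} is lower than {4} at the first point of difference.
With this numbering: a chloro group at C-1.
Assembling the pieces gives 1-chlorobutane.

1-chlorobutane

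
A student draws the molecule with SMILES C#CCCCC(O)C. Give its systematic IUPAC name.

hept-6-yn-2-ol

Counting along the main chain through the –OH group and the multiple bond gives 7 carbons: the parent is heptane.
The principal characteristic group is an alcohol (–OH), named with the suffix -ol.
There is one C≡C triple bond, indicated by the ending -yne.
Choose the numbering such that numbering from this end puts the hydroxyl group at C-2 rather than C-6.
This places the hydroxyl at C-2; the triple bond between C-6 and C-7.
The name is hept-6-yn-2-ol.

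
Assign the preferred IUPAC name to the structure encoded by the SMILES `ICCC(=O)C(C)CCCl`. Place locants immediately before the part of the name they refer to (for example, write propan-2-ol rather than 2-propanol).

The longest carbon chain that includes the carbonyl has 6 carbons, so the parent hydride is hexane.
The highest-priority functional group is a ketone (C=O on an internal carbon), so the name ends in -one.
Choose the numbering such that numbering from this end puts the carbonyl group at C-3 rather than C-4.
With this numbering: the carbonyl at C-3; a chloro group at C-6; an iodo group at C-1; a methyl group at C-4.
The substituents are ordered alphabetically, ignoring any di-/tri- multipliers.
The name is 6-chloro-1-iodo-4-methylhexan-3-one.

6-chloro-1-iodo-4-methylhexan-3-one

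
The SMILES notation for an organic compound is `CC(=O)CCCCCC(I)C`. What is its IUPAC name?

The longest carbon chain that includes the carbonyl has 9 carbons, so the parent hydride is nonane.
The principal characteristic group is a ketone (C=O on an internal carbon), named with the suffix -one.
Number the chain so that numbering from this end puts the carbonyl group at C-2 rather than C-8.
That gives the carbonyl at C-2; an iodo group at C-8.
The name is 8-iodononan-2-one.

8-iodononan-2-one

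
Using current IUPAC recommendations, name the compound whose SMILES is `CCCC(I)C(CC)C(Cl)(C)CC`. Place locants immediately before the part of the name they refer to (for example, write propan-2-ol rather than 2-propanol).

The longest continuous carbon chain has 8 atoms, so the parent hydride is octane.
The numbering direction is chosen so that the substituent locant set {3,3,4,5} is lower than {4,5,6,6} at the first point of difference.
This places a chloro group at C-3; an ethyl group at C-4; an iodo group at C-5; a methyl group at C-3.
Substituent prefixes are cited in alphabetical order (multiplying prefixes like di-/tri- are ignored for ordering).
The name is 3-chloro-4-ethyl-5-iodo-3-methyloctane.

3-chloro-4-ethyl-5-iodo-3-methyloctane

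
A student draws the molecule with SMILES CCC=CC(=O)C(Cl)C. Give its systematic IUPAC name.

2-chlorohept-4-en-3-one

Counting along the main chain through the carbonyl and the multiple bond gives 7 carbons: the parent is heptane.
The highest-priority functional group is a ketone (C=O on an internal carbon), so the name ends in -one.
There is one C=C double bond, indicated by the ending -ene.
Choose the numbering such that numbering from this end puts the carbonyl group at C-3 rather than C-5.
With this numbering: the carbonyl at C-3; the double bond between C-4 and C-5; a chloro group at C-2.
Putting it together: 2-chlorohept-4-en-3-one.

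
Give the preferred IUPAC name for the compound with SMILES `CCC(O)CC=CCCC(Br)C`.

9-bromodec-5-en-3-ol

The longest carbon chain that includes the –OH group and the multiple bond has 10 carbons, so the parent hydride is decane.
The highest-priority functional group is an alcohol (–OH), so the name ends in -ol.
There is one C=C double bond, indicated by the ending -ene.
The numbering direction is chosen so that numbering from this end puts the hydroxyl group at C-3 rather than C-8.
That gives the hydroxyl at C-3; the double bond between C-5 and C-6; a bromo group at C-9.
Assembling the pieces gives 9-bromodec-5-en-3-ol.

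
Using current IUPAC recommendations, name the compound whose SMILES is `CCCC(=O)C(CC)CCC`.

5-ethyloctan-4-one

The longest chain bearing the carbonyl is 8 carbons long (octane).
The highest-priority functional group is a ketone (C=O on an internal carbon), so the name ends in -one.
Number the chain so that numbering from this end puts the carbonyl group at C-4 rather than C-5.
With this numbering: the carbonyl at C-4; an ethyl group at C-5.
The name is 5-ethyloctan-4-one.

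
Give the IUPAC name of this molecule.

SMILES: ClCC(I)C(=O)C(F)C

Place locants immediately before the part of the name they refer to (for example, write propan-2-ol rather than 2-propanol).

1-chloro-4-fluoro-2-iodopentan-3-one

The longest carbon chain that includes the carbonyl has 5 carbons, so the parent hydride is pentane.
A ketone (C=O on an internal carbon) is the principal characteristic group, giving the suffix -one.
Number the chain so that the substituent locant set {1,2,4} is lower than {2,4,5} at the first point of difference.
That gives the carbonyl at C-3; a chloro group at C-1; a fluoro group at C-4; an iodo group at C-2.
Prefixes are listed alphabetically: chloro, fluoro, iodo.
Assembling the pieces gives 1-chloro-4-fluoro-2-iodopentan-3-one.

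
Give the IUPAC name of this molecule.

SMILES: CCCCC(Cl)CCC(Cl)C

The longest carbon chain is 9 atoms: the parent is nonane.
Choose the numbering such that the substituent locant set {2,5} is lower than {5,8} at the first point of difference.
That gives chloro groups at C-2 and C-5.
The name is 2,5-dichlorononane.

2,5-dichlorononane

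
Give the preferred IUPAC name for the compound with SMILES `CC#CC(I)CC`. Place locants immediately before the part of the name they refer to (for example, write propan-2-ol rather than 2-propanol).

4-iodohex-2-yne

The longest chain bearing the multiple bond is 6 carbons long (hexane).
The chain contains a C≡C triple bond, so the unsaturation ending is -yne.
Choose the numbering such that numbering from this end puts the triple bond at C-2 rather than C-4.
That gives the triple bond between C-2 and C-3; an iodo group at C-4.
Putting it together: 4-iodohex-2-yne.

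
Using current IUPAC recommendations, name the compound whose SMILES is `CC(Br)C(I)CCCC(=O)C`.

Counting along the main chain through the carbonyl gives 8 carbons: the parent is octane.
The principal characteristic group is a ketone (C=O on an internal carbon), named with the suffix -one.
Number the chain so that numbering from this end puts the carbonyl group at C-2 rather than C-7.
That gives the carbonyl at C-2; a bromo group at C-7; an iodo group at C-6.
Substituent prefixes are cited in alphabetical order (multiplying prefixes like di-/tri- are ignored for ordering).
Assembling the pieces gives 7-bromo-6-iodooctan-2-one.

7-bromo-6-iodooctan-2-one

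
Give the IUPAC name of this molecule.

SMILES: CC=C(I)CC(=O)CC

The longest carbon chain that includes the carbonyl and the multiple bond has 7 carbons, so the parent hydride is heptane.
The highest-priority functional group is a ketone (C=O on an internal carbon), so the name ends in -one.
The chain contains a C=C double bond, so the unsaturation ending is -ene.
The numbering direction is chosen so that numbering from this end puts the carbonyl group at C-3 rather than C-5.
With this numbering: the carbonyl at C-3; the double bond between C-5 and C-6; an iodo group at C-5.
Assembling the pieces gives 5-iodohept-5-en-3-one.

5-iodohept-5-en-3-one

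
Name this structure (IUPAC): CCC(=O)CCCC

heptan-3-one

The longest chain bearing the carbonyl is 7 carbons long (heptane).
The principal characteristic group is a ketone (C=O on an internal carbon), named with the suffix -one.
The numbering direction is chosen so that numbering from this end puts the carbonyl group at C-3 rather than C-5.
That gives the carbonyl at C-3.
Putting it together: heptan-3-one.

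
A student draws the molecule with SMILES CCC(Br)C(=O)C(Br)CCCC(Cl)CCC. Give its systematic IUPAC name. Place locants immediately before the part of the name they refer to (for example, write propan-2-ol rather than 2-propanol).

The longest carbon chain that includes the carbonyl has 12 carbons, so the parent hydride is dodecane.
The principal characteristic group is a ketone (C=O on an internal carbon), named with the suffix -one.
Number the chain so that numbering from this end puts the carbonyl group at C-4 rather than C-9.
With this numbering: the carbonyl at C-4; bromo groups at C-3 and C-5; a chloro group at C-9.
Substituent prefixes are cited in alphabetical order (multiplying prefixes like di-/tri- are ignored for ordering).
Putting it together: 3,5-dibromo-9-chlorododecan-4-one.

3,5-dibromo-9-chlorododecan-4-one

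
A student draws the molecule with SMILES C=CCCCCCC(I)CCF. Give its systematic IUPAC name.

The longest chain bearing the multiple bond is 10 carbons long (decane).
There is one C=C double bond, indicated by the ending -ene.
Choose the numbering such that numbering from this end puts the double bond at C-1 rather than C-9.
With this numbering: the double bond between C-1 and C-2; a fluoro group at C-10; an iodo group at C-8.
Substituent prefixes are cited in alphabetical order (multiplying prefixes like di-/tri- are ignored for ordering).
Assembling the pieces gives 10-fluoro-8-iododec-1-ene.

10-fluoro-8-iododec-1-ene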